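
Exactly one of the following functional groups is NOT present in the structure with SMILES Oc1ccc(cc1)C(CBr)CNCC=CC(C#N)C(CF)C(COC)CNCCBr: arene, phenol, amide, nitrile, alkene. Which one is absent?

arene: present (HOC6H4 — –OH attached directly to an aromatic ring → phenol (not alcohol); the ring itself is an arene).
nitrile: present (CH(CN) — pendant –C≡N: nitrile).
alkene: present (CH=CH — C=C double bond → alkene).
phenol: present (HOC6H4 — –OH attached directly to an aromatic ring → phenol (not alcohol); the ring itself is an arene).
amide: no segment matches this pattern.

amide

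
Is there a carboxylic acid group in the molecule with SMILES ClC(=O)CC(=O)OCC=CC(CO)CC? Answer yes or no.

no

Working along the chain:
  ClCO: –C(=O)Cl: carbonyl C bonded to C and to a halogen → acyl halide (not alkyl halide).
  CH2COOCH2: –C(=O)–O–C with C on the carbonyl side → ester.
  CH=CH: C=C double bond → alkene.
  CH(CH2OH): pendant –CH2OH on an sp³ backbone C → alcohol.
In CH2COOCH2, the acyl oxygen is bonded to carbon (–O–C), not to H, so this is an ester.
The groups actually present are: acyl halide, alcohol, alkene, ester.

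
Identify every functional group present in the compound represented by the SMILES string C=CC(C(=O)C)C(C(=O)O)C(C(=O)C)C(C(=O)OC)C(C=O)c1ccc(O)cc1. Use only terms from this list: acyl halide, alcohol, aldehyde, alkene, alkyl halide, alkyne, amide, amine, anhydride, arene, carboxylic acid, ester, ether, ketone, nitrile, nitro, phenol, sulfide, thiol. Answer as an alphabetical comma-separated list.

aldehyde, alkene, arene, carboxylic acid, ester, ketone, phenol

C=C double bond → alkene.
pendant –COCH3: carbonyl C bonded to two carbons → ketone.
pendant –COOH: carbonyl C bonded to C and –OH → carboxylic acid.
pendant –COCH3: carbonyl C bonded to two carbons → ketone.
pendant –COOCH3: carbonyl C bonded to C and –OCH3 → ester.
pendant –CHO: carbonyl C bonded to C and H → aldehyde.
–OH attached directly to an aromatic ring → phenol (not alcohol); the ring itself is an arene.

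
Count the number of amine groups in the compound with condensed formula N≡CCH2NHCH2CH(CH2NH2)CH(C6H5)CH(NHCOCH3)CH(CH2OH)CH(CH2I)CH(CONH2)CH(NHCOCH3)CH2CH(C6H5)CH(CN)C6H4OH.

Working along the chain:
  N≡C: N≡C–: carbon triple-bonded to nitrogen → nitrile.
  CH2NHCH2: C–N–C with sp³ carbons and no adjacent C=O → amine (secondary).
  CH(CH2NH2): pendant –CH2NH2: N on sp³ C, no adjacent C=O → amine.
  CH(C6H5): pendant –C6H5: benzene ring → arene.
  CH(NHCOCH3): pendant –NHC(=O)CH3: N bonded to a carbonyl → amide (not amine).
  CH(CH2OH): pendant –CH2OH on an sp³ backbone C → alcohol.
  CH(CH2I): pendant –CH2X: halogen on sp³ carbon → alkyl halide.
  CH(CONH2): pendant –CONH2: carbonyl C bonded to C and N → amide.
  CH(NHCOCH3): pendant –NHC(=O)CH3: N bonded to a carbonyl → amide (not amine).
  CH(C6H5): pendant –C6H5: benzene ring → arene.
  CH(CN): pendant –C≡N: nitrile.
  C6H4OH: –OH attached directly to an aromatic ring → phenol (not alcohol); the ring itself is an arene.
Amine appears at: CH2NHCH2, CH(CH2NH2) → 2.

2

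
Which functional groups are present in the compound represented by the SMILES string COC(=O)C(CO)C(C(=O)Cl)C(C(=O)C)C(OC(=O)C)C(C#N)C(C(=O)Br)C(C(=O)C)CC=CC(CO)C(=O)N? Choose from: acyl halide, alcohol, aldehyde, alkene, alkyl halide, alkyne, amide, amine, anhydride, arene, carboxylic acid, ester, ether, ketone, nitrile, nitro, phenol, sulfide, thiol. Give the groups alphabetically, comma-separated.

acyl halide, alcohol, alkene, amide, ester, ketone, nitrile

Working along the chain:
  CH3OOC: CH3O–C(=O)–: carbonyl C bonded to C and to –OCH3 → ester (not ketone + ether).
  CH(CH2OH): pendant –CH2OH on an sp³ backbone C → alcohol.
  CH(COCl): pendant –C(=O)X: carbonyl C bonded to C and halogen → acyl halide.
  CH(COCH3): pendant –COCH3: carbonyl C bonded to two carbons → ketone.
  CH(OCOCH3): pendant –OC(=O)CH3: an acyloxy group → ester.
  CH(CN): pendant –C≡N: nitrile.
  CH(COBr): pendant –C(=O)X: carbonyl C bonded to C and halogen → acyl halide.
  CH(COCH3): pendant –COCH3: carbonyl C bonded to two carbons → ketone.
  CH=CH: C=C double bond → alkene.
  CH(CH2OH): pendant –CH2OH on an sp³ backbone C → alcohol.
  CONH2: –C(=O)NH2: carbonyl C bonded to C and to N → amide (the N is not a separate amine).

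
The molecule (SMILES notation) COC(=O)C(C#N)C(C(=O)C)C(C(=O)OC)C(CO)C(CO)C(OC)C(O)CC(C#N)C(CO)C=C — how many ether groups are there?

Reading the structure from left to right:
  CH3OOC: CH3O–C(=O)–: carbonyl C bonded to C and to –OCH3 → ester (not ketone + ether).
  CH(CN): pendant –C≡N: nitrile.
  CH(COCH3): pendant –COCH3: carbonyl C bonded to two carbons → ketone.
  CH(COOCH3): pendant –COOCH3: carbonyl C bonded to C and –OCH3 → ester.
  CH(CH2OH): pendant –CH2OH on an sp³ backbone C → alcohol.
  CH(CH2OH): pendant –CH2OH on an sp³ backbone C → alcohol.
  CH(OCH3): pendant –OCH3: C–O–C with sp³ C, no adjacent C=O → ether.
  CH(OH): –OH on an sp³ carbon → alcohol (secondary).
  CH(CN): pendant –C≡N: nitrile.
  CH(CH2OH): pendant –CH2OH on an sp³ backbone C → alcohol.
  CH=CH2: C=C double bond → alkene.
Ether appears at: CH(OCH3) → 1.

1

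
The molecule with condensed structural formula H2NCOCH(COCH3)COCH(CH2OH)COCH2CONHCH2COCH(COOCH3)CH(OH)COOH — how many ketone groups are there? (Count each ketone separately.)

–C(=O)NH2: carbonyl C bonded to C and to N → amide (the N is not a separate amine).
pendant –COCH3: carbonyl C bonded to two carbons → ketone.
–C(=O)– with carbon on both sides → ketone.
pendant –CH2OH on an sp³ backbone C → alcohol.
–C(=O)– with carbon on both sides → ketone.
–C(=O)–N– linkage → amide (the N is not an amine).
–C(=O)– with carbon on both sides → ketone.
pendant –COOCH3: carbonyl C bonded to C and –OCH3 → ester.
–OH on an sp³ carbon → alcohol (secondary).
–COOH: carbonyl C bonded to –OH and C → carboxylic acid (the –OH is not a separate alcohol).
Ketone appears at: CH(COCH3), CO, CO, CO → 4.

4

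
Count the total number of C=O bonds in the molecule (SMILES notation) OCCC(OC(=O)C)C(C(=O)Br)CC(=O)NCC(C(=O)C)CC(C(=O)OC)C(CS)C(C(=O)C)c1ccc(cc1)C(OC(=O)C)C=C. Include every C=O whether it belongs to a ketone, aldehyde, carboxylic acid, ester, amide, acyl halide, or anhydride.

7

CH(OCOCH3): ester, 1 C=O (running total 1).
CH(COBr): acyl halide, 1 C=O (running total 2).
CH2CONHCH2: amide, 1 C=O (running total 3).
CH(COCH3): ketone, 1 C=O (running total 4).
CH(COOCH3): ester, 1 C=O (running total 5).
CH(COCH3): ketone, 1 C=O (running total 6).
CH(OCOCH3): ester, 1 C=O (running total 7).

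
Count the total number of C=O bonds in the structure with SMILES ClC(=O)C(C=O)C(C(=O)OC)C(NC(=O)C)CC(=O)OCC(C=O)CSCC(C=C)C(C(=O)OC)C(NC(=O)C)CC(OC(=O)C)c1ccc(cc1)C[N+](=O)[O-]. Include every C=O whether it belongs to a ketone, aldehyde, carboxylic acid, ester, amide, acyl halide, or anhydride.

ClCO: acyl halide, 1 C=O (running total 1).
CH(CHO): aldehyde, 1 C=O (running total 2).
CH(COOCH3): ester, 1 C=O (running total 3).
CH(NHCOCH3): amide, 1 C=O (running total 4).
CH2COOCH2: ester, 1 C=O (running total 5).
CH(CHO): aldehyde, 1 C=O (running total 6).
CH(COOCH3): ester, 1 C=O (running total 7).
CH(NHCOCH3): amide, 1 C=O (running total 8).
CH(OCOCH3): ester, 1 C=O (running total 9).

9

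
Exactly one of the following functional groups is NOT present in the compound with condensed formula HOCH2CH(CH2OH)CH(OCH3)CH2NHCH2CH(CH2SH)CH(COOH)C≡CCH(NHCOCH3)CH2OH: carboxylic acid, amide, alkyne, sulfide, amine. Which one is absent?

sulfide

amide: present (CH(NHCOCH3) — pendant –NHC(=O)CH3: N bonded to a carbonyl → amide (not amine)).
carboxylic acid: present (CH(COOH) — pendant –COOH: carbonyl C bonded to C and –OH → carboxylic acid).
amine: present (CH2NHCH2 — C–N–C with sp³ carbons and no adjacent C=O → amine (secondary)).
alkyne: present (C≡C — C≡C triple bond → alkyne).
sulfide: no segment matches this pattern.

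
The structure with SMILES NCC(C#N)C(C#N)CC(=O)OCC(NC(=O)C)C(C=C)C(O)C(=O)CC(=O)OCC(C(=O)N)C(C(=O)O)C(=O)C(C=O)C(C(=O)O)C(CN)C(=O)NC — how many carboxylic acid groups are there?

2

Reading the structure from left to right:
  H2NCH2: –NH2 on an sp³ carbon with no adjacent C=O → amine.
  CH(CN): pendant –C≡N: nitrile.
  CH(CN): pendant –C≡N: nitrile.
  CH2COOCH2: –C(=O)–O–C with C on the carbonyl side → ester.
  CH(NHCOCH3): pendant –NHC(=O)CH3: N bonded to a carbonyl → amide (not amine).
  CH(CH=CH2): pendant –CH=CH2: C=C double bond → alkene.
  CH(OH): –OH on an sp³ carbon → alcohol (secondary).
  CO: –C(=O)– with carbon on both sides → ketone.
  CH2COOCH2: –C(=O)–O–C with C on the carbonyl side → ester.
  CH(CONH2): pendant –CONH2: carbonyl C bonded to C and N → amide.
  CH(COOH): pendant –COOH: carbonyl C bonded to C and –OH → carboxylic acid.
  CO: –C(=O)– with carbon on both sides → ketone.
  CH(CHO): pendant –CHO: carbonyl C bonded to C and H → aldehyde.
  CH(COOH): pendant –COOH: carbonyl C bonded to C and –OH → carboxylic acid.
  CH(CH2NH2): pendant –CH2NH2: N on sp³ C, no adjacent C=O → amine.
  CONHCH3: –C(=O)NHCH3: carbonyl C bonded to C and to N → amide (the N is not an amine).
Carboxylic acid appears at: CH(COOH), CH(COOH) → 2.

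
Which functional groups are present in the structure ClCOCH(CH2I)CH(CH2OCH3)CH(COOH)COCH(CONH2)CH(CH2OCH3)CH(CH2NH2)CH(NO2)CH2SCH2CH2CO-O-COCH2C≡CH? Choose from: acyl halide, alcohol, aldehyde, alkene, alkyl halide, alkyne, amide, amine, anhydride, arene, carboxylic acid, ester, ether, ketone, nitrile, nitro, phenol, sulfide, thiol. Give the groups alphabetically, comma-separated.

acyl halide, alkyl halide, alkyne, amide, amine, anhydride, carboxylic acid, ether, ketone, nitro, sulfide

Taking each segment in turn:
  ClCO: –C(=O)Cl: carbonyl C bonded to C and to a halogen → acyl halide (not alkyl halide).
  CH(CH2I): pendant –CH2X: halogen on sp³ carbon → alkyl halide.
  CH(CH2OCH3): pendant –CH2OCH3: C–O–C linkage → ether.
  CH(COOH): pendant –COOH: carbonyl C bonded to C and –OH → carboxylic acid.
  CO: –C(=O)– with carbon on both sides → ketone.
  CH(CONH2): pendant –CONH2: carbonyl C bonded to C and N → amide.
  CH(CH2OCH3): pendant –CH2OCH3: C–O–C linkage → ether.
  CH(CH2NH2): pendant –CH2NH2: N on sp³ C, no adjacent C=O → amine.
  CH(NO2): –NO2 on an sp³ carbon → nitro (the N=O is not a carbonyl).
  CH2SCH2: C–S–C linkage → sulfide (thioether).
  CH2CO-O-COCH2: two acyl groups sharing one oxygen, –C(=O)–O–C(=O)– → anhydride.
  C≡CH: C≡C triple bond → alkyne.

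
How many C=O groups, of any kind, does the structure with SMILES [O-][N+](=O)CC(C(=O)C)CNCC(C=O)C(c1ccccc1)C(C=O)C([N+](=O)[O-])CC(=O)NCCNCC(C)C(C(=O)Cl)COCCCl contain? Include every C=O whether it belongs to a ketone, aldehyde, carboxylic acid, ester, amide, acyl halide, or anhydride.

CH(COCH3): ketone, 1 C=O (running total 1).
CH(CHO): aldehyde, 1 C=O (running total 2).
CH(CHO): aldehyde, 1 C=O (running total 3).
CH2CONHCH2: amide, 1 C=O (running total 4).
CH(COCl): acyl halide, 1 C=O (running total 5).

5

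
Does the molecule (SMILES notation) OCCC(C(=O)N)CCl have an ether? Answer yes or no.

no

HO– on an sp³ carbon → alcohol.
pendant –CONH2: carbonyl C bonded to C and N → amide.
halogen on an sp³ carbon → alkyl halide.
The groups actually present are: alcohol, alkyl halide, amide.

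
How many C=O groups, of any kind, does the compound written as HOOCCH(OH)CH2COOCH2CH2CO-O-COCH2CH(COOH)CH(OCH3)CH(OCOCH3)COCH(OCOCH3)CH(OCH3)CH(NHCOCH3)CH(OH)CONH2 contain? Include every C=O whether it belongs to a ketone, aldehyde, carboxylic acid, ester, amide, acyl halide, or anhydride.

HOOC: carboxylic acid, 1 C=O (running total 1).
CH2COOCH2: ester, 1 C=O (running total 2).
CH2CO-O-COCH2: anhydride, 2 C=O (running total 4).
CH(COOH): carboxylic acid, 1 C=O (running total 5).
CH(OCOCH3): ester, 1 C=O (running total 6).
CO: ketone, 1 C=O (running total 7).
CH(OCOCH3): ester, 1 C=O (running total 8).
CH(NHCOCH3): amide, 1 C=O (running total 9).
CONH2: amide, 1 C=O (running total 10).

10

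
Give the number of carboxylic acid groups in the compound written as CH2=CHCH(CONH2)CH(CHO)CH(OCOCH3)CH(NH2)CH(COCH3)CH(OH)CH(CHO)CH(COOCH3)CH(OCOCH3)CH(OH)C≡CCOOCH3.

Reading the structure from left to right:
  CH2=CH: C=C double bond → alkene.
  CH(CONH2): pendant –CONH2: carbonyl C bonded to C and N → amide.
  CH(CHO): pendant –CHO: carbonyl C bonded to C and H → aldehyde.
  CH(OCOCH3): pendant –OC(=O)CH3: an acyloxy group → ester.
  CH(NH2): –NH2 on an sp³ carbon with no adjacent C=O → amine.
  CH(COCH3): pendant –COCH3: carbonyl C bonded to two carbons → ketone.
  CH(OH): –OH on an sp³ carbon → alcohol (secondary).
  CH(CHO): pendant –CHO: carbonyl C bonded to C and H → aldehyde.
  CH(COOCH3): pendant –COOCH3: carbonyl C bonded to C and –OCH3 → ester.
  CH(OCOCH3): pendant –OC(=O)CH3: an acyloxy group → ester.
  CH(OH): –OH on an sp³ carbon → alcohol (secondary).
  C≡C: C≡C triple bond → alkyne.
  COOCH3: –C(=O)OCH3: carbonyl C bonded to C and to –OCH3 → ester (not ketone + ether).
No segment is a carboxylic acid: CH(CONH2) is amide, not carboxylic acid; CH(CHO) is aldehyde, not carboxylic acid; CH(OCOCH3) is ester, not carboxylic acid. → 0.

0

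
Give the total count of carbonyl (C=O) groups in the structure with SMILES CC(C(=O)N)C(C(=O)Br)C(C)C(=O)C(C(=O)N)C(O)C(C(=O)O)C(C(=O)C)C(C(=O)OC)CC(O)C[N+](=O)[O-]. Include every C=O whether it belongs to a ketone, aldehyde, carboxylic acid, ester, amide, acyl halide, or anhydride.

CH(CONH2): amide, 1 C=O (running total 1).
CH(COBr): acyl halide, 1 C=O (running total 2).
CO: ketone, 1 C=O (running total 3).
CH(CONH2): amide, 1 C=O (running total 4).
CH(COOH): carboxylic acid, 1 C=O (running total 5).
CH(COCH3): ketone, 1 C=O (running total 6).
CH(COOCH3): ester, 1 C=O (running total 7).

7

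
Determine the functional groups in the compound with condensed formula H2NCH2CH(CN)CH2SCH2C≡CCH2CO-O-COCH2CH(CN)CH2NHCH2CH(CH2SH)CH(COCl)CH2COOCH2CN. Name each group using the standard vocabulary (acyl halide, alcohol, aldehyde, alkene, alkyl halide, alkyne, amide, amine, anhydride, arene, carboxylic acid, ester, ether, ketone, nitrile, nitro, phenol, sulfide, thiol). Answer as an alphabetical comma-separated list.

Reading the structure from left to right:
  H2NCH2: –NH2 on an sp³ carbon with no adjacent C=O → amine.
  CH(CN): pendant –C≡N: nitrile.
  CH2SCH2: C–S–C linkage → sulfide (thioether).
  C≡C: C≡C triple bond → alkyne.
  CH2CO-O-COCH2: two acyl groups sharing one oxygen, –C(=O)–O–C(=O)– → anhydride.
  CH(CN): pendant –C≡N: nitrile.
  CH2NHCH2: C–N–C with sp³ carbons and no adjacent C=O → amine (secondary).
  CH(CH2SH): pendant –CH2SH → thiol.
  CH(COCl): pendant –C(=O)X: carbonyl C bonded to C and halogen → acyl halide.
  CH2COOCH2: –C(=O)–O–C with C on the carbonyl side → ester.
  CN: –C≡N: carbon triple-bonded to nitrogen → nitrile.

acyl halide, alkyne, amine, anhydride, ester, nitrile, sulfide, thiol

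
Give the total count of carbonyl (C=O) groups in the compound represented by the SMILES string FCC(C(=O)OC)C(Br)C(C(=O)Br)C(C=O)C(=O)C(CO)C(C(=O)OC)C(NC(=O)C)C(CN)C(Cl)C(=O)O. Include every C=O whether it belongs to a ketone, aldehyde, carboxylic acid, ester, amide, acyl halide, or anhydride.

CH(COOCH3): ester, 1 C=O (running total 1).
CH(COBr): acyl halide, 1 C=O (running total 2).
CH(CHO): aldehyde, 1 C=O (running total 3).
CO: ketone, 1 C=O (running total 4).
CH(COOCH3): ester, 1 C=O (running total 5).
CH(NHCOCH3): amide, 1 C=O (running total 6).
COOH: carboxylic acid, 1 C=O (running total 7).

7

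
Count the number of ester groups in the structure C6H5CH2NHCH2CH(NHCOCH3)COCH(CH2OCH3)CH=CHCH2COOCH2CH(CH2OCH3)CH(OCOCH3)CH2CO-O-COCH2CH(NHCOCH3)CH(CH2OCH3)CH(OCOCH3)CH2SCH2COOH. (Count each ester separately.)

3

Taking each segment in turn:
  C6H5: C6H5– phenyl ring → arene.
  CH2NHCH2: C–N–C with sp³ carbons and no adjacent C=O → amine (secondary).
  CH(NHCOCH3): pendant –NHC(=O)CH3: N bonded to a carbonyl → amide (not amine).
  CO: –C(=O)– with carbon on both sides → ketone.
  CH(CH2OCH3): pendant –CH2OCH3: C–O–C linkage → ether.
  CH=CH: C=C double bond → alkene.
  CH2COOCH2: –C(=O)–O–C with C on the carbonyl side → ester.
  CH(CH2OCH3): pendant –CH2OCH3: C–O–C linkage → ether.
  CH(OCOCH3): pendant –OC(=O)CH3: an acyloxy group → ester.
  CH2CO-O-COCH2: two acyl groups sharing one oxygen, –C(=O)–O–C(=O)– → anhydride.
  CH(NHCOCH3): pendant –NHC(=O)CH3: N bonded to a carbonyl → amide (not amine).
  CH(CH2OCH3): pendant –CH2OCH3: C–O–C linkage → ether.
  CH(OCOCH3): pendant –OC(=O)CH3: an acyloxy group → ester.
  CH2SCH2: C–S–C linkage → sulfide (thioether).
  COOH: –COOH: carbonyl C bonded to –OH and C → carboxylic acid (the –OH is not a separate alcohol).
Ester appears at: CH2COOCH2, CH(OCOCH3), CH(OCOCH3) → 3.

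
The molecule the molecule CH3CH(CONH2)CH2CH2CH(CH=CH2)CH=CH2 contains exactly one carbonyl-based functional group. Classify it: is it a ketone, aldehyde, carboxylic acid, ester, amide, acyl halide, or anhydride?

The carbonyl is in the CH(CONH2) segment: pendant –CONH2: carbonyl C bonded to C and N → amide.

amide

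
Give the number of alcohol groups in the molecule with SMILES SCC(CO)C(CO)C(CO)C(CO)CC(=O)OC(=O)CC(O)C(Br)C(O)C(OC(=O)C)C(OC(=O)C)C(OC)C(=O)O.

–SH on an sp³ carbon → thiol.
pendant –CH2OH on an sp³ backbone C → alcohol.
pendant –CH2OH on an sp³ backbone C → alcohol.
pendant –CH2OH on an sp³ backbone C → alcohol.
pendant –CH2OH on an sp³ backbone C → alcohol.
two acyl groups sharing one oxygen, –C(=O)–O–C(=O)– → anhydride.
–OH on an sp³ carbon → alcohol (secondary).
halogen on an sp³ carbon → alkyl halide.
–OH on an sp³ carbon → alcohol (secondary).
pendant –OC(=O)CH3: an acyloxy group → ester.
pendant –OC(=O)CH3: an acyloxy group → ester.
pendant –OCH3: C–O–C with sp³ C, no adjacent C=O → ether.
–COOH: carbonyl C bonded to –OH and C → carboxylic acid (the –OH is not a separate alcohol).
Alcohol appears at: CH(CH2OH), CH(CH2OH), CH(CH2OH), CH(CH2OH), CH(OH), CH(OH) → 6.

6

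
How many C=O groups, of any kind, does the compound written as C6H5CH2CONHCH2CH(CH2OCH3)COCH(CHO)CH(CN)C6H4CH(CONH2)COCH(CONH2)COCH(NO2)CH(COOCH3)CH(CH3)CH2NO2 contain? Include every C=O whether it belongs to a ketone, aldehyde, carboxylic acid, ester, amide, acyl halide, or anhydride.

8

CH2CONHCH2: amide, 1 C=O (running total 1).
CO: ketone, 1 C=O (running total 2).
CH(CHO): aldehyde, 1 C=O (running total 3).
CH(CONH2): amide, 1 C=O (running total 4).
CO: ketone, 1 C=O (running total 5).
CH(CONH2): amide, 1 C=O (running total 6).
CO: ketone, 1 C=O (running total 7).
CH(COOCH3): ester, 1 C=O (running total 8).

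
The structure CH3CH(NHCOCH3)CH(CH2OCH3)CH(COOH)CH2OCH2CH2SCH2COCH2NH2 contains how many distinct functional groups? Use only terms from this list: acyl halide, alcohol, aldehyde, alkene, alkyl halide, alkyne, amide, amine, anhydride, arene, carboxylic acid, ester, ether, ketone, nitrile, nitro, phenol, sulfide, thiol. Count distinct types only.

6

pendant –NHC(=O)CH3: N bonded to a carbonyl → amide (not amine).
pendant –CH2OCH3: C–O–C linkage → ether.
pendant –COOH: carbonyl C bonded to C and –OH → carboxylic acid.
C–O–C with sp³ carbons on both sides and no adjacent C=O → ether.
C–S–C linkage → sulfide (thioether).
–C(=O)– with carbon on both sides → ketone.
–NH2 on an sp³ carbon with no adjacent C=O → amine.
Distinct types present: amide, amine, carboxylic acid, ether, ketone, sulfide.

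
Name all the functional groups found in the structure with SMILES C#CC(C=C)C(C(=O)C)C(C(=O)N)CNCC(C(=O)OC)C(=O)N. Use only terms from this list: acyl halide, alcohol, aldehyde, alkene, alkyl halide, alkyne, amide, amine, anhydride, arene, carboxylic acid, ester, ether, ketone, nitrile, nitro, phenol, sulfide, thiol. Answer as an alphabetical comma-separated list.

alkene, alkyne, amide, amine, ester, ketone

Reading the structure from left to right:
  HC≡C: C≡C triple bond → alkyne.
  CH(CH=CH2): pendant –CH=CH2: C=C double bond → alkene.
  CH(COCH3): pendant –COCH3: carbonyl C bonded to two carbons → ketone.
  CH(CONH2): pendant –CONH2: carbonyl C bonded to C and N → amide.
  CH2NHCH2: C–N–C with sp³ carbons and no adjacent C=O → amine (secondary).
  CH(COOCH3): pendant –COOCH3: carbonyl C bonded to C and –OCH3 → ester.
  CONH2: –C(=O)NH2: carbonyl C bonded to C and to N → amide (the N is not a separate amine).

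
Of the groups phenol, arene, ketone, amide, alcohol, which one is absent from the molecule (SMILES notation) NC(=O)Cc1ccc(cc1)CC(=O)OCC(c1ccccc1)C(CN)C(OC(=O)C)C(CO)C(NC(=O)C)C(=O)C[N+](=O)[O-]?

phenol

amide: present (H2NCO — –C(=O)NH2: carbonyl C bonded to C and to N → amide (the N is not a separate amine)).
alcohol: present (CH(CH2OH) — pendant –CH2OH on an sp³ backbone C → alcohol).
arene: present (C6H4 — para-disubstituted benzene ring → arene).
ketone: present (CO — –C(=O)– with carbon on both sides → ketone).
phenol: absent. In CH(CH2OH), the –OH is on an sp³ carbon, not on an aromatic ring, so it is an alcohol.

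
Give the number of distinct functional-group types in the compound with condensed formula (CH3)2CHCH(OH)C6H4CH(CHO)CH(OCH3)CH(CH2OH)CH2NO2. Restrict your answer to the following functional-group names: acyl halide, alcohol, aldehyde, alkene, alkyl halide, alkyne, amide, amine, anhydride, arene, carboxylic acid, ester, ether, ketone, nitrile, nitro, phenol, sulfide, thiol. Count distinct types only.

5

Working along the chain:
  CH(OH): –OH on an sp³ carbon → alcohol (secondary).
  C6H4: para-disubstituted benzene ring → arene.
  CH(CHO): pendant –CHO: carbonyl C bonded to C and H → aldehyde.
  CH(OCH3): pendant –OCH3: C–O–C with sp³ C, no adjacent C=O → ether.
  CH(CH2OH): pendant –CH2OH on an sp³ backbone C → alcohol.
  CH2NO2: –NO2 on carbon → nitro group.
Distinct types present: alcohol, aldehyde, arene, ether, nitro.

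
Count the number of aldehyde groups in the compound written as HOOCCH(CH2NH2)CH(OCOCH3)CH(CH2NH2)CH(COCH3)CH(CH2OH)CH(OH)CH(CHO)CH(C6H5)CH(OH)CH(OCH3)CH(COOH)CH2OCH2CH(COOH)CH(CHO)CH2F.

–COOH: carbonyl C bonded to –OH and C → carboxylic acid (the –OH is not a separate alcohol).
pendant –CH2NH2: N on sp³ C, no adjacent C=O → amine.
pendant –OC(=O)CH3: an acyloxy group → ester.
pendant –CH2NH2: N on sp³ C, no adjacent C=O → amine.
pendant –COCH3: carbonyl C bonded to two carbons → ketone.
pendant –CH2OH on an sp³ backbone C → alcohol.
–OH on an sp³ carbon → alcohol (secondary).
pendant –CHO: carbonyl C bonded to C and H → aldehyde.
pendant –C6H5: benzene ring → arene.
–OH on an sp³ carbon → alcohol (secondary).
pendant –OCH3: C–O–C with sp³ C, no adjacent C=O → ether.
pendant –COOH: carbonyl C bonded to C and –OH → carboxylic acid.
C–O–C with sp³ carbons on both sides and no adjacent C=O → ether.
pendant –COOH: carbonyl C bonded to C and –OH → carboxylic acid.
pendant –CHO: carbonyl C bonded to C and H → aldehyde.
halogen on an sp³ carbon → alkyl halide.
Aldehyde appears at: CH(CHO), CH(CHO) → 2.

2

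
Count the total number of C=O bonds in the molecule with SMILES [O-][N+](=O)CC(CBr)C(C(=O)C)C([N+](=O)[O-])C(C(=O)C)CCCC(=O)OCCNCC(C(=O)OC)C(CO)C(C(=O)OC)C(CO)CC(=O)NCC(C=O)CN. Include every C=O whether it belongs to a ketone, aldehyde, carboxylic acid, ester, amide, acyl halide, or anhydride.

CH(COCH3): ketone, 1 C=O (running total 1).
CH(COCH3): ketone, 1 C=O (running total 2).
CH2COOCH2: ester, 1 C=O (running total 3).
CH(COOCH3): ester, 1 C=O (running total 4).
CH(COOCH3): ester, 1 C=O (running total 5).
CH2CONHCH2: amide, 1 C=O (running total 6).
CH(CHO): aldehyde, 1 C=O (running total 7).

7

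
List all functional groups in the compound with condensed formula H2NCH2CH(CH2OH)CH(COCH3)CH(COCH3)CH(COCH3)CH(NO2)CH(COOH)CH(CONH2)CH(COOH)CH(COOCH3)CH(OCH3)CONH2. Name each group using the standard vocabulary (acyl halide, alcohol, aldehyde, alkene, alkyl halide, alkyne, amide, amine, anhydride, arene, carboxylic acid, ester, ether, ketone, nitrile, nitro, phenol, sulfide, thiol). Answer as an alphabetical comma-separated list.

–NH2 on an sp³ carbon with no adjacent C=O → amine.
pendant –CH2OH on an sp³ backbone C → alcohol.
pendant –COCH3: carbonyl C bonded to two carbons → ketone.
pendant –COCH3: carbonyl C bonded to two carbons → ketone.
pendant –COCH3: carbonyl C bonded to two carbons → ketone.
–NO2 on an sp³ carbon → nitro (the N=O is not a carbonyl).
pendant –COOH: carbonyl C bonded to C and –OH → carboxylic acid.
pendant –CONH2: carbonyl C bonded to C and N → amide.
pendant –COOH: carbonyl C bonded to C and –OH → carboxylic acid.
pendant –COOCH3: carbonyl C bonded to C and –OCH3 → ester.
pendant –OCH3: C–O–C with sp³ C, no adjacent C=O → ether.
–C(=O)NH2: carbonyl C bonded to C and to N → amide (the N is not a separate amine).

alcohol, amide, amine, carboxylic acid, ester, ether, ketone, nitro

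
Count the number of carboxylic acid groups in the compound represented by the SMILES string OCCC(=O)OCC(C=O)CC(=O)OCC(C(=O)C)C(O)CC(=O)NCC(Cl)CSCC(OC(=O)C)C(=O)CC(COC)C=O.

HO– on an sp³ carbon → alcohol.
–C(=O)–O–C with C on the carbonyl side → ester.
pendant –CHO: carbonyl C bonded to C and H → aldehyde.
–C(=O)–O–C with C on the carbonyl side → ester.
pendant –COCH3: carbonyl C bonded to two carbons → ketone.
–OH on an sp³ carbon → alcohol (secondary).
–C(=O)–N– linkage → amide (the N is not an amine).
halogen on an sp³ carbon → alkyl halide.
C–S–C linkage → sulfide (thioether).
pendant –OC(=O)CH3: an acyloxy group → ester.
–C(=O)– with carbon on both sides → ketone.
pendant –CH2OCH3: C–O–C linkage → ether.
terminal –CHO: carbonyl C bonded to H and C → aldehyde.
No segment is a carboxylic acid: HOCH2 is alcohol, not carboxylic acid; CH2COOCH2 is ester, not carboxylic acid; CH(CHO) is aldehyde, not carboxylic acid. → 0.

0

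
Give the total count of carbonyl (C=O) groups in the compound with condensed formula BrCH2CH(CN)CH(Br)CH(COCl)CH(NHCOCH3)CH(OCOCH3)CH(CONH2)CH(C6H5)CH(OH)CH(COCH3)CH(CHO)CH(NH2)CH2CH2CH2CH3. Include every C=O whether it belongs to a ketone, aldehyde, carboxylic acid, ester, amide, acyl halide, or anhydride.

6

CH(COCl): acyl halide, 1 C=O (running total 1).
CH(NHCOCH3): amide, 1 C=O (running total 2).
CH(OCOCH3): ester, 1 C=O (running total 3).
CH(CONH2): amide, 1 C=O (running total 4).
CH(COCH3): ketone, 1 C=O (running total 5).
CH(CHO): aldehyde, 1 C=O (running total 6).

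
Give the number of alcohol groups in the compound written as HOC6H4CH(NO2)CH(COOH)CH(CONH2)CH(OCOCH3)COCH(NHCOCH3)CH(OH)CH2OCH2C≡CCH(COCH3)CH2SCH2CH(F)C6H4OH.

Taking each segment in turn:
  HOC6H4: –OH attached directly to an aromatic ring → phenol (not alcohol); the ring itself is an arene.
  CH(NO2): –NO2 on an sp³ carbon → nitro (the N=O is not a carbonyl).
  CH(COOH): pendant –COOH: carbonyl C bonded to C and –OH → carboxylic acid.
  CH(CONH2): pendant –CONH2: carbonyl C bonded to C and N → amide.
  CH(OCOCH3): pendant –OC(=O)CH3: an acyloxy group → ester.
  CO: –C(=O)– with carbon on both sides → ketone.
  CH(NHCOCH3): pendant –NHC(=O)CH3: N bonded to a carbonyl → amide (not amine).
  CH(OH): –OH on an sp³ carbon → alcohol (secondary).
  CH2OCH2: C–O–C with sp³ carbons on both sides and no adjacent C=O → ether.
  C≡C: C≡C triple bond → alkyne.
  CH(COCH3): pendant –COCH3: carbonyl C bonded to two carbons → ketone.
  CH2SCH2: C–S–C linkage → sulfide (thioether).
  CH(F): halogen on an sp³ carbon → alkyl halide.
  C6H4OH: –OH attached directly to an aromatic ring → phenol (not alcohol); the ring itself is an arene.
Alcohol appears at: CH(OH) → 1.

1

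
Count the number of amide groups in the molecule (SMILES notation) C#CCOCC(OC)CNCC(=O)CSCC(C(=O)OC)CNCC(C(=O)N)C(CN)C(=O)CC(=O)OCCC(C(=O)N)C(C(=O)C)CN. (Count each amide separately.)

2

C≡C triple bond → alkyne.
C–O–C with sp³ carbons on both sides and no adjacent C=O → ether.
pendant –OCH3: C–O–C with sp³ C, no adjacent C=O → ether.
C–N–C with sp³ carbons and no adjacent C=O → amine (secondary).
–C(=O)– with carbon on both sides → ketone.
C–S–C linkage → sulfide (thioether).
pendant –COOCH3: carbonyl C bonded to C and –OCH3 → ester.
C–N–C with sp³ carbons and no adjacent C=O → amine (secondary).
pendant –CONH2: carbonyl C bonded to C and N → amide.
pendant –CH2NH2: N on sp³ C, no adjacent C=O → amine.
–C(=O)– with carbon on both sides → ketone.
–C(=O)–O–C with C on the carbonyl side → ester.
pendant –CONH2: carbonyl C bonded to C and N → amide.
pendant –COCH3: carbonyl C bonded to two carbons → ketone.
–NH2 on an sp³ carbon with no adjacent C=O → amine.
Amide appears at: CH(CONH2), CH(CONH2) → 2.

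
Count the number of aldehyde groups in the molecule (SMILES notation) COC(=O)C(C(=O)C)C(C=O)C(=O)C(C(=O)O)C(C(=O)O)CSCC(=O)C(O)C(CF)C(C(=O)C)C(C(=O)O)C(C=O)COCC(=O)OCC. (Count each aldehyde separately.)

Taking each segment in turn:
  CH3OOC: CH3O–C(=O)–: carbonyl C bonded to C and to –OCH3 → ester (not ketone + ether).
  CH(COCH3): pendant –COCH3: carbonyl C bonded to two carbons → ketone.
  CH(CHO): pendant –CHO: carbonyl C bonded to C and H → aldehyde.
  CO: –C(=O)– with carbon on both sides → ketone.
  CH(COOH): pendant –COOH: carbonyl C bonded to C and –OH → carboxylic acid.
  CH(COOH): pendant –COOH: carbonyl C bonded to C and –OH → carboxylic acid.
  CH2SCH2: C–S–C linkage → sulfide (thioether).
  CO: –C(=O)– with carbon on both sides → ketone.
  CH(OH): –OH on an sp³ carbon → alcohol (secondary).
  CH(CH2F): pendant –CH2X: halogen on sp³ carbon → alkyl halide.
  CH(COCH3): pendant –COCH3: carbonyl C bonded to two carbons → ketone.
  CH(COOH): pendant –COOH: carbonyl C bonded to C and –OH → carboxylic acid.
  CH(CHO): pendant –CHO: carbonyl C bonded to C and H → aldehyde.
  CH2OCH2: C–O–C with sp³ carbons on both sides and no adjacent C=O → ether.
  COOCH2CH3: –C(=O)OCH2CH3: carbonyl C bonded to C and to –OEt → ester.
Aldehyde appears at: CH(CHO), CH(CHO) → 2.

2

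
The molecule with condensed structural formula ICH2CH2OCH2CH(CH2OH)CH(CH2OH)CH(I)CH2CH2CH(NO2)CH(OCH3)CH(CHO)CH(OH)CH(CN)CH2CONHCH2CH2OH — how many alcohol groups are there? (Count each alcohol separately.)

Working along the chain:
  ICH2: halogen on an sp³ carbon → alkyl halide.
  CH2OCH2: C–O–C with sp³ carbons on both sides and no adjacent C=O → ether.
  CH(CH2OH): pendant –CH2OH on an sp³ backbone C → alcohol.
  CH(CH2OH): pendant –CH2OH on an sp³ backbone C → alcohol.
  CH(I): halogen on an sp³ carbon → alkyl halide.
  CH(NO2): –NO2 on an sp³ carbon → nitro (the N=O is not a carbonyl).
  CH(OCH3): pendant –OCH3: C–O–C with sp³ C, no adjacent C=O → ether.
  CH(CHO): pendant –CHO: carbonyl C bonded to C and H → aldehyde.
  CH(OH): –OH on an sp³ carbon → alcohol (secondary).
  CH(CN): pendant –C≡N: nitrile.
  CH2CONHCH2: –C(=O)–N– linkage → amide (the N is not an amine).
  CH2OH: –OH on an sp³ carbon → alcohol.
Alcohol appears at: CH(CH2OH), CH(CH2OH), CH(OH), CH2OH → 4.

4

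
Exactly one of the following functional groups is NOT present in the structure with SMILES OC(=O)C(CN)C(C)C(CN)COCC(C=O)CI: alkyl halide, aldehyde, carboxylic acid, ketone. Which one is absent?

alkyl halide: present (CH2I — halogen on an sp³ carbon → alkyl halide).
aldehyde: present (CH(CHO) — pendant –CHO: carbonyl C bonded to C and H → aldehyde).
carboxylic acid: present (HOOC — –COOH: carbonyl C bonded to –OH and C → carboxylic acid (the –OH is not a separate alcohol)).
ketone: absent. In HOOC, the C=O bears an –OH, making it a carboxylic acid rather than a ketone. In CH(CHO), the carbonyl carbon carries an H, so it is an aldehyde, not a ketone.

ketone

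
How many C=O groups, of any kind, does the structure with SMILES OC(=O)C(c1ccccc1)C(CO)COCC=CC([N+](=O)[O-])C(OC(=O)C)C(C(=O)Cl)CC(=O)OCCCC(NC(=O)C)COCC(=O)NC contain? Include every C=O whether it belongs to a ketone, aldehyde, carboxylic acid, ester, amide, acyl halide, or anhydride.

6

HOOC: carboxylic acid, 1 C=O (running total 1).
CH(OCOCH3): ester, 1 C=O (running total 2).
CH(COCl): acyl halide, 1 C=O (running total 3).
CH2COOCH2: ester, 1 C=O (running total 4).
CH(NHCOCH3): amide, 1 C=O (running total 5).
CONHCH3: amide, 1 C=O (running total 6).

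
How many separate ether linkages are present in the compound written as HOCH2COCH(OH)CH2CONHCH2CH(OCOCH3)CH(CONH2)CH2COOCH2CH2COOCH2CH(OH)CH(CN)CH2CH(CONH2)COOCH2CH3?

0

Taking each segment in turn:
  HOCH2: HO– on an sp³ carbon → alcohol.
  CO: –C(=O)– with carbon on both sides → ketone.
  CH(OH): –OH on an sp³ carbon → alcohol (secondary).
  CH2CONHCH2: –C(=O)–N– linkage → amide (the N is not an amine).
  CH(OCOCH3): pendant –OC(=O)CH3: an acyloxy group → ester.
  CH(CONH2): pendant –CONH2: carbonyl C bonded to C and N → amide.
  CH2COOCH2: –C(=O)–O–C with C on the carbonyl side → ester.
  CH2COOCH2: –C(=O)–O–C with C on the carbonyl side → ester.
  CH(OH): –OH on an sp³ carbon → alcohol (secondary).
  CH(CN): pendant –C≡N: nitrile.
  CH(CONH2): pendant –CONH2: carbonyl C bonded to C and N → amide.
  COOCH2CH3: –C(=O)OCH2CH3: carbonyl C bonded to C and to –OEt → ester.
No segment is a ether: HOCH2 is alcohol, not ether; CH(OH) is alcohol, not ether; CH(OCOCH3) is ester, not ether. → 0.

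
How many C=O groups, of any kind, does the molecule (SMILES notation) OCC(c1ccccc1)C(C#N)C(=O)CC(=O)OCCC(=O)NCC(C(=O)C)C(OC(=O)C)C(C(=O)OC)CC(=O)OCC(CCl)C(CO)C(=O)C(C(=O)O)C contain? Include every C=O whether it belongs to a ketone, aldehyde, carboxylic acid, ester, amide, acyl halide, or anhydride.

9

CO: ketone, 1 C=O (running total 1).
CH2COOCH2: ester, 1 C=O (running total 2).
CH2CONHCH2: amide, 1 C=O (running total 3).
CH(COCH3): ketone, 1 C=O (running total 4).
CH(OCOCH3): ester, 1 C=O (running total 5).
CH(COOCH3): ester, 1 C=O (running total 6).
CH2COOCH2: ester, 1 C=O (running total 7).
CO: ketone, 1 C=O (running total 8).
CH(COOH): carboxylic acid, 1 C=O (running total 9).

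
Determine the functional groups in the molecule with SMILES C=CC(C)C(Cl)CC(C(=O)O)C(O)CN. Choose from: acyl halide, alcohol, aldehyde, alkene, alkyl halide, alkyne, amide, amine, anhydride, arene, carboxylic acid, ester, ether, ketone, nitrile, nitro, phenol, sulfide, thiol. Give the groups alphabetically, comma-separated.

alcohol, alkene, alkyl halide, amine, carboxylic acid

Reading the structure from left to right:
  CH2=CH: C=C double bond → alkene.
  CH(Cl): halogen on an sp³ carbon → alkyl halide.
  CH(COOH): pendant –COOH: carbonyl C bonded to C and –OH → carboxylic acid.
  CH(OH): –OH on an sp³ carbon → alcohol (secondary).
  CH2NH2: –NH2 on an sp³ carbon with no adjacent C=O → amine.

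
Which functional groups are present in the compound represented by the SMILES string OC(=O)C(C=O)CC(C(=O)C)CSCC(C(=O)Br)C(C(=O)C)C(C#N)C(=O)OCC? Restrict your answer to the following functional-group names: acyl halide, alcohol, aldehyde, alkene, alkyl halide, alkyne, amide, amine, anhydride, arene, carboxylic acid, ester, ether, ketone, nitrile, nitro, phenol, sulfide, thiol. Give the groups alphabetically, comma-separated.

acyl halide, aldehyde, carboxylic acid, ester, ketone, nitrile, sulfide

Working along the chain:
  HOOC: –COOH: carbonyl C bonded to –OH and C → carboxylic acid (the –OH is not a separate alcohol).
  CH(CHO): pendant –CHO: carbonyl C bonded to C and H → aldehyde.
  CH(COCH3): pendant –COCH3: carbonyl C bonded to two carbons → ketone.
  CH2SCH2: C–S–C linkage → sulfide (thioether).
  CH(COBr): pendant –C(=O)X: carbonyl C bonded to C and halogen → acyl halide.
  CH(COCH3): pendant –COCH3: carbonyl C bonded to two carbons → ketone.
  CH(CN): pendant –C≡N: nitrile.
  COOCH2CH3: –C(=O)OCH2CH3: carbonyl C bonded to C and to –OEt → ester.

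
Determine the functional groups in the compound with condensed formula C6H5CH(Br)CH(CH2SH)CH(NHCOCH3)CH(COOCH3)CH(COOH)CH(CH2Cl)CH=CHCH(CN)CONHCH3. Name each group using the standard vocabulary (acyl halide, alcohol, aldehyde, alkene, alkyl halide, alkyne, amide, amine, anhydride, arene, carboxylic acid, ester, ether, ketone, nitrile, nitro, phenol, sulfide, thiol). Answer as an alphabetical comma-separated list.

alkene, alkyl halide, amide, arene, carboxylic acid, ester, nitrile, thiol

Taking each segment in turn:
  C6H5: C6H5– phenyl ring → arene.
  CH(Br): halogen on an sp³ carbon → alkyl halide.
  CH(CH2SH): pendant –CH2SH → thiol.
  CH(NHCOCH3): pendant –NHC(=O)CH3: N bonded to a carbonyl → amide (not amine).
  CH(COOCH3): pendant –COOCH3: carbonyl C bonded to C and –OCH3 → ester.
  CH(COOH): pendant –COOH: carbonyl C bonded to C and –OH → carboxylic acid.
  CH(CH2Cl): pendant –CH2X: halogen on sp³ carbon → alkyl halide.
  CH=CH: C=C double bond → alkene.
  CH(CN): pendant –C≡N: nitrile.
  CONHCH3: –C(=O)NHCH3: carbonyl C bonded to C and to N → amide (the N is not an amine).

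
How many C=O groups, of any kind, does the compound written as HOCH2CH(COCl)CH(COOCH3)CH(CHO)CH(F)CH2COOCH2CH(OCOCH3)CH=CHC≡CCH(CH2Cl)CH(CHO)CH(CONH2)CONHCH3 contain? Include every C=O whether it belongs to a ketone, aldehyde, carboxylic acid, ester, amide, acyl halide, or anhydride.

8

CH(COCl): acyl halide, 1 C=O (running total 1).
CH(COOCH3): ester, 1 C=O (running total 2).
CH(CHO): aldehyde, 1 C=O (running total 3).
CH2COOCH2: ester, 1 C=O (running total 4).
CH(OCOCH3): ester, 1 C=O (running total 5).
CH(CHO): aldehyde, 1 C=O (running total 6).
CH(CONH2): amide, 1 C=O (running total 7).
CONHCH3: amide, 1 C=O (running total 8).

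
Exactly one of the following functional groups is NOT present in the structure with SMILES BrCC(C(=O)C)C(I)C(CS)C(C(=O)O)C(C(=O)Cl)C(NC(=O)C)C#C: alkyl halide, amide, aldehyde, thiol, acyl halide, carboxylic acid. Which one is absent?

carboxylic acid: present (CH(COOH) — pendant –COOH: carbonyl C bonded to C and –OH → carboxylic acid).
amide: present (CH(NHCOCH3) — pendant –NHC(=O)CH3: N bonded to a carbonyl → amide (not amine)).
thiol: present (CH(CH2SH) — pendant –CH2SH → thiol).
alkyl halide: present (BrCH2 — halogen on an sp³ carbon → alkyl halide).
acyl halide: present (CH(COCl) — pendant –C(=O)X: carbonyl C bonded to C and halogen → acyl halide).
aldehyde: absent. In CH(COCH3), the carbonyl carbon is bonded to two carbons, so it is a ketone, not an aldehyde. In CH(COOH), the carbonyl carbon bears –OH, not –H, so it is a carboxylic acid.

aldehyde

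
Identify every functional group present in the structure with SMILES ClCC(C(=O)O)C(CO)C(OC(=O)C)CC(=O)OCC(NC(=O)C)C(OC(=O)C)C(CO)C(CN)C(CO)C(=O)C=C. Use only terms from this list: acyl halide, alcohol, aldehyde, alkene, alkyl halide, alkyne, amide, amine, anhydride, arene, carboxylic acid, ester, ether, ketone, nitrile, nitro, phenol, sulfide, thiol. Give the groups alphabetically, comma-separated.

Reading the structure from left to right:
  ClCH2: halogen on an sp³ carbon → alkyl halide.
  CH(COOH): pendant –COOH: carbonyl C bonded to C and –OH → carboxylic acid.
  CH(CH2OH): pendant –CH2OH on an sp³ backbone C → alcohol.
  CH(OCOCH3): pendant –OC(=O)CH3: an acyloxy group → ester.
  CH2COOCH2: –C(=O)–O–C with C on the carbonyl side → ester.
  CH(NHCOCH3): pendant –NHC(=O)CH3: N bonded to a carbonyl → amide (not amine).
  CH(OCOCH3): pendant –OC(=O)CH3: an acyloxy group → ester.
  CH(CH2OH): pendant –CH2OH on an sp³ backbone C → alcohol.
  CH(CH2NH2): pendant –CH2NH2: N on sp³ C, no adjacent C=O → amine.
  CH(CH2OH): pendant –CH2OH on an sp³ backbone C → alcohol.
  CO: –C(=O)– with carbon on both sides → ketone.
  CH=CH2: C=C double bond → alkene.

alcohol, alkene, alkyl halide, amide, amine, carboxylic acid, ester, ketone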